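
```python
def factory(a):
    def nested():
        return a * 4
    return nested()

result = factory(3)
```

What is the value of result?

Step 1: factory(3) binds parameter a = 3.
Step 2: nested() accesses a = 3 from enclosing scope.
Step 3: result = 3 * 4 = 12

The answer is 12.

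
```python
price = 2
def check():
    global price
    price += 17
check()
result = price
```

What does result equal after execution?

Step 1: price = 2 globally.
Step 2: check() modifies global price: price += 17 = 19.
Step 3: result = 19

The answer is 19.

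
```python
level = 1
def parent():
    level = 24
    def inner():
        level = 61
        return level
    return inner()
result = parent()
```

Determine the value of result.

Step 1: Three scopes define level: global (1), parent (24), inner (61).
Step 2: inner() has its own local level = 61, which shadows both enclosing and global.
Step 3: result = 61 (local wins in LEGB)

The answer is 61.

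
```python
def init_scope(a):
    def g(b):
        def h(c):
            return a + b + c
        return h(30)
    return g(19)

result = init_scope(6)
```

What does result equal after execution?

Step 1: a = 6, b = 19, c = 30 across three nested scopes.
Step 2: h() accesses all three via LEGB rule.
Step 3: result = 6 + 19 + 30 = 55

The answer is 55.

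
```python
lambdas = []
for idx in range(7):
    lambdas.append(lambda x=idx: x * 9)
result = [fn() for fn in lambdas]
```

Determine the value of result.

Step 1: Default arg x=idx captures idx at each iteration.
Step 2: lambdas[k] has x defaulting to k, returns k * 9.
Step 3: result = [0, 9, 18, 27, 36, 45, 54]

The answer is [0, 9, 18, 27, 36, 45, 54].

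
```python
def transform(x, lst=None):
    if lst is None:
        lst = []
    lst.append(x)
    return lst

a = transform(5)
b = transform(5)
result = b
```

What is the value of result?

Step 1: None default with guard creates a NEW list each call.
Step 2: a = [5] (fresh list). b = [5] (another fresh list).
Step 3: result = [5] (this is the fix for mutable default)

The answer is [5].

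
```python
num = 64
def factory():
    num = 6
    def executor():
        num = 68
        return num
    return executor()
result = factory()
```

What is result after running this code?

Step 1: Three scopes define num: global (64), factory (6), executor (68).
Step 2: executor() has its own local num = 68, which shadows both enclosing and global.
Step 3: result = 68 (local wins in LEGB)

The answer is 68.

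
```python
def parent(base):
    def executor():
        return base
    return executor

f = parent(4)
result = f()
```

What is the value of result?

Step 1: parent(4) creates closure capturing base = 4.
Step 2: f() returns the captured base = 4.
Step 3: result = 4

The answer is 4.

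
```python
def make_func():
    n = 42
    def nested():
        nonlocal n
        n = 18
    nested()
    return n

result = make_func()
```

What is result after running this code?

Step 1: make_func() sets n = 42.
Step 2: nested() uses nonlocal to reassign n = 18.
Step 3: result = 18

The answer is 18.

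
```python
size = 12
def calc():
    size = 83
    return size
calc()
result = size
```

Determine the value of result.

Step 1: size = 12 globally.
Step 2: calc() creates a LOCAL size = 83 (no global keyword!).
Step 3: The global size is unchanged. result = 12

The answer is 12.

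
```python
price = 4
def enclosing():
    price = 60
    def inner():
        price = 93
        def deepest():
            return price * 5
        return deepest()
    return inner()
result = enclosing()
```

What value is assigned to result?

Step 1: deepest() looks up price through LEGB: not local, finds price = 93 in enclosing inner().
Step 2: Returns 93 * 5 = 465.
Step 3: result = 465

The answer is 465.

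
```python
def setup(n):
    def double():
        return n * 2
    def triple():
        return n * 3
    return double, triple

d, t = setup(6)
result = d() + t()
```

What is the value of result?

Step 1: Both closures capture the same n = 6.
Step 2: d() = 6 * 2 = 12, t() = 6 * 3 = 18.
Step 3: result = 12 + 18 = 30

The answer is 30.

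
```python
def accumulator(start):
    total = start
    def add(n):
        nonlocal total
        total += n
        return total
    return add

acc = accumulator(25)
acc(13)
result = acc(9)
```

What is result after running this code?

Step 1: accumulator(25) creates closure with total = 25.
Step 2: First acc(13): total = 25 + 13 = 38.
Step 3: Second acc(9): total = 38 + 9 = 47. result = 47

The answer is 47.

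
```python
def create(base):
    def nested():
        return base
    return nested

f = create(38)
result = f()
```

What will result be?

Step 1: create(38) creates closure capturing base = 38.
Step 2: f() returns the captured base = 38.
Step 3: result = 38

The answer is 38.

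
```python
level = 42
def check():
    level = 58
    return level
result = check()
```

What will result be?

Step 1: Global level = 42.
Step 2: check() creates local level = 58, shadowing the global.
Step 3: Returns local level = 58. result = 58

The answer is 58.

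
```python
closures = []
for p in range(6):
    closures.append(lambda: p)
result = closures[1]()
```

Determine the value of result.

Step 1: The loop creates 6 lambdas, all referencing the same variable p.
Step 2: After the loop, p = 5 (final value).
Step 3: closures[1]() looks up p at call time and finds 5. This is the late binding gotcha. result = 5

The answer is 5.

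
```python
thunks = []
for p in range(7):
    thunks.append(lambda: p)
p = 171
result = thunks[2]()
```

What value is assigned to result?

Step 1: Lambdas capture the variable p by reference, not by value.
Step 2: After the loop, p is reassigned to 171.
Step 3: thunks[2]() looks up the current p = 171. result = 171

The answer is 171.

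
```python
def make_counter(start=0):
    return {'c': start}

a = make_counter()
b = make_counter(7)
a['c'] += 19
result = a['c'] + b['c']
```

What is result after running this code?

Step 1: make_counter() returns a new dict each call (immutable default 0).
Step 2: a = {'c': 0}, b = {'c': 7}.
Step 3: a['c'] += 19 = 19. result = 19 + 7 = 26

The answer is 26.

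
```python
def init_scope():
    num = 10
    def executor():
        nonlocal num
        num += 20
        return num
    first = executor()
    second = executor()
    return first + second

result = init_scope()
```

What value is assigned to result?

Step 1: num starts at 10.
Step 2: First call: num = 10 + 20 = 30, returns 30.
Step 3: Second call: num = 30 + 20 = 50, returns 50.
Step 4: result = 30 + 50 = 80

The answer is 80.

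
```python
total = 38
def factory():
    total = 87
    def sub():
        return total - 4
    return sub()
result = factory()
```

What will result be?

Step 1: factory() shadows global total with total = 87.
Step 2: sub() finds total = 87 in enclosing scope, computes 87 - 4 = 83.
Step 3: result = 83

The answer is 83.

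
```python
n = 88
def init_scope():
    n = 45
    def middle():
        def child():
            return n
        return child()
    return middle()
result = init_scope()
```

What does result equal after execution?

Step 1: init_scope() defines n = 45. middle() and child() have no local n.
Step 2: child() checks local (none), enclosing middle() (none), enclosing init_scope() and finds n = 45.
Step 3: result = 45

The answer is 45.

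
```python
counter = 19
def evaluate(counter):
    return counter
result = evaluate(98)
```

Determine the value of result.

Step 1: Global counter = 19.
Step 2: evaluate(98) takes parameter counter = 98, which shadows the global.
Step 3: result = 98

The answer is 98.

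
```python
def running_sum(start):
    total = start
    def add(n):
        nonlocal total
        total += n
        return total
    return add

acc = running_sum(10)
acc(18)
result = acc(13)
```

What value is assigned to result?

Step 1: running_sum(10) creates closure with total = 10.
Step 2: First acc(18): total = 10 + 18 = 28.
Step 3: Second acc(13): total = 28 + 13 = 41. result = 41

The answer is 41.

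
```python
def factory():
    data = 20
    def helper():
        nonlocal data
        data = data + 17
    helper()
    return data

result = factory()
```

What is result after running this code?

Step 1: factory() sets data = 20.
Step 2: helper() uses nonlocal to modify data in factory's scope: data = 20 + 17 = 37.
Step 3: factory() returns the modified data = 37

The answer is 37.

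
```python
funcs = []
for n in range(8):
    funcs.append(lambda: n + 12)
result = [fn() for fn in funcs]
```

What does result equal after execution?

Step 1: All lambdas capture n by reference. After the loop, n = 7.
Step 2: Each call returns 7 + 12 = 19.
Step 3: result = [19, 19, 19, 19, 19, 19, 19, 19]

The answer is [19, 19, 19, 19, 19, 19, 19, 19].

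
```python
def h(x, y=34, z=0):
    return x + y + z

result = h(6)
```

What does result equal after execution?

Step 1: h(6) uses defaults y = 34, z = 0.
Step 2: Returns 6 + 34 + 0 = 40.
Step 3: result = 40

The answer is 40.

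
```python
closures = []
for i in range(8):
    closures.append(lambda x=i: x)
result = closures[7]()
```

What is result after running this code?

Step 1: Default argument x=i captures i's value at each iteration.
Step 2: closures[7] captured x = 7 when i was 7.
Step 3: result = 7

The answer is 7.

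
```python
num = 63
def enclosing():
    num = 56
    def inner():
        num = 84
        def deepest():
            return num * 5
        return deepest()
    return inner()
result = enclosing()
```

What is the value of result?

Step 1: deepest() looks up num through LEGB: not local, finds num = 84 in enclosing inner().
Step 2: Returns 84 * 5 = 420.
Step 3: result = 420

The answer is 420.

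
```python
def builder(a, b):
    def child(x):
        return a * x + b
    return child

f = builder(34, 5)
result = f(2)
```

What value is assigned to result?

Step 1: builder(34, 5) captures a = 34, b = 5.
Step 2: f(2) computes 34 * 2 + 5 = 73.
Step 3: result = 73

The answer is 73.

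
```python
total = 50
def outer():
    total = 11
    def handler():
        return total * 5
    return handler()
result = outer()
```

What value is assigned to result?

Step 1: outer() shadows global total with total = 11.
Step 2: handler() finds total = 11 in enclosing scope, computes 11 * 5 = 55.
Step 3: result = 55

The answer is 55.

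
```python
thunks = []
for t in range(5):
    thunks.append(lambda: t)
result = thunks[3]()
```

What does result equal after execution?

Step 1: The loop creates 5 lambdas, all referencing the same variable t.
Step 2: After the loop, t = 4 (final value).
Step 3: thunks[3]() looks up t at call time and finds 4. This is the late binding gotcha. result = 4

The answer is 4.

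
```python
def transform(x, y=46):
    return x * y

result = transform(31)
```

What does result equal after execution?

Step 1: transform(31) uses default y = 46.
Step 2: Returns 31 * 46 = 1426.
Step 3: result = 1426

The answer is 1426.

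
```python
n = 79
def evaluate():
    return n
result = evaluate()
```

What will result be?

Step 1: n = 79 is defined in the global scope.
Step 2: evaluate() looks up n. No local n exists, so Python checks the global scope via LEGB rule and finds n = 79.
Step 3: result = 79

The answer is 79.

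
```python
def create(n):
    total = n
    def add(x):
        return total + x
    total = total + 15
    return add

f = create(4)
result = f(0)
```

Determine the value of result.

Step 1: create(4) sets total = 4, then total = 4 + 15 = 19.
Step 2: Closures capture by reference, so add sees total = 19.
Step 3: f(0) returns 19 + 0 = 19

The answer is 19.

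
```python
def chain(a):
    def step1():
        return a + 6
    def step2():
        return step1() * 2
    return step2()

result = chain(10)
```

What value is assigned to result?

Step 1: chain(10) captures a = 10.
Step 2: step2() calls step1() which returns 10 + 6 = 16.
Step 3: step2() returns 16 * 2 = 32

The answer is 32.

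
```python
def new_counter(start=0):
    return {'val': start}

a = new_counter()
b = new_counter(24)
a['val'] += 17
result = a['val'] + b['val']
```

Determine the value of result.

Step 1: new_counter() returns a new dict each call (immutable default 0).
Step 2: a = {'val': 0}, b = {'val': 24}.
Step 3: a['val'] += 17 = 17. result = 17 + 24 = 41

The answer is 41.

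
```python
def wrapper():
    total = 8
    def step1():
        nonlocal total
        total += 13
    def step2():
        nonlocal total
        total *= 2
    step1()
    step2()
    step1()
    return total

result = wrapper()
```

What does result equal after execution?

Step 1: total = 8.
Step 2: step1(): total = 8 + 13 = 21.
Step 3: step2(): total = 21 * 2 = 42.
Step 4: step1(): total = 42 + 13 = 55. result = 55

The answer is 55.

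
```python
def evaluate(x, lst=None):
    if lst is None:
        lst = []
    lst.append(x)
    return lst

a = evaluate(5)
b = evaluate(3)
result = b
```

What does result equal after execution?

Step 1: None default with guard creates a NEW list each call.
Step 2: a = [5] (fresh list). b = [3] (another fresh list).
Step 3: result = [3] (this is the fix for mutable default)

The answer is [3].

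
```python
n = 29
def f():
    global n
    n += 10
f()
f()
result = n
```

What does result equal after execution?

Step 1: n = 29.
Step 2: First f(): n = 29 + 10 = 39.
Step 3: Second f(): n = 39 + 10 = 49. result = 49

The answer is 49.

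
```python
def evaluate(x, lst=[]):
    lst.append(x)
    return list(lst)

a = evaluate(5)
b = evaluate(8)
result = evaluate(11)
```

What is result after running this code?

Step 1: Default list is shared. list() creates copies for return values.
Step 2: Internal list grows: [5] -> [5, 8] -> [5, 8, 11].
Step 3: result = [5, 8, 11]

The answer is [5, 8, 11].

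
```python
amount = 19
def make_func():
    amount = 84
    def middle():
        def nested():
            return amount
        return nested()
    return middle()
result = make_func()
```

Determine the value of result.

Step 1: make_func() defines amount = 84. middle() and nested() have no local amount.
Step 2: nested() checks local (none), enclosing middle() (none), enclosing make_func() and finds amount = 84.
Step 3: result = 84

The answer is 84.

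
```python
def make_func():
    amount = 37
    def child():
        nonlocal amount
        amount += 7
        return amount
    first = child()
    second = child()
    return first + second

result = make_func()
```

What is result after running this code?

Step 1: amount starts at 37.
Step 2: First call: amount = 37 + 7 = 44, returns 44.
Step 3: Second call: amount = 44 + 7 = 51, returns 51.
Step 4: result = 44 + 51 = 95

The answer is 95.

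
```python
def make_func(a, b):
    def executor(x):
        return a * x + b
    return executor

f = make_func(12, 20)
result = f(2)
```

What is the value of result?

Step 1: make_func(12, 20) captures a = 12, b = 20.
Step 2: f(2) computes 12 * 2 + 20 = 44.
Step 3: result = 44

The answer is 44.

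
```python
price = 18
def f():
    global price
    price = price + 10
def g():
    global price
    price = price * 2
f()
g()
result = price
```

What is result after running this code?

Step 1: price = 18.
Step 2: f() adds 10: price = 18 + 10 = 28.
Step 3: g() doubles: price = 28 * 2 = 56.
Step 4: result = 56

The answer is 56.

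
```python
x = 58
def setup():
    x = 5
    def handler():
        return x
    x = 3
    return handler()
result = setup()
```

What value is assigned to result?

Step 1: setup() sets x = 5, then later x = 3.
Step 2: handler() is called after x is reassigned to 3. Closures capture variables by reference, not by value.
Step 3: result = 3

The answer is 3.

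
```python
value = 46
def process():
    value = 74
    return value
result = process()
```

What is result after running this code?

Step 1: Global value = 46.
Step 2: process() creates local value = 74, shadowing the global.
Step 3: Returns local value = 74. result = 74

The answer is 74.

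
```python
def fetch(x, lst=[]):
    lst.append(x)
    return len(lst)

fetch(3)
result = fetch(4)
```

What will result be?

Step 1: Mutable default list persists between calls.
Step 2: First call: lst = [3], len = 1. Second call: lst = [3, 4], len = 2.
Step 3: result = 2

The answer is 2.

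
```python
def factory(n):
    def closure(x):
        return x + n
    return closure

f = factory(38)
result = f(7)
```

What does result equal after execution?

Step 1: factory(38) creates a closure that captures n = 38.
Step 2: f(7) calls the closure with x = 7, returning 7 + 38 = 45.
Step 3: result = 45

The answer is 45.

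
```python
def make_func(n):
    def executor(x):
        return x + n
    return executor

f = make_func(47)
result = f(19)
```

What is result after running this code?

Step 1: make_func(47) creates a closure that captures n = 47.
Step 2: f(19) calls the closure with x = 19, returning 19 + 47 = 66.
Step 3: result = 66

The answer is 66.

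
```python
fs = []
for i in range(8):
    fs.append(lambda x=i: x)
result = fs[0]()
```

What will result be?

Step 1: Default argument x=i captures i's value at each iteration.
Step 2: fs[0] captured x = 0 when i was 0.
Step 3: result = 0

The answer is 0.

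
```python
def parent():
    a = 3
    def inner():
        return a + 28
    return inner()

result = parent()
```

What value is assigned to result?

Step 1: parent() defines a = 3.
Step 2: inner() reads a = 3 from enclosing scope, returns 3 + 28 = 31.
Step 3: result = 31

The answer is 31.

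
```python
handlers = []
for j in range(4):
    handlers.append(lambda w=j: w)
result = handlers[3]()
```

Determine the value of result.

Step 1: Default argument w=j captures j's value at each iteration.
Step 2: handlers[3] captured w = 3 when j was 3.
Step 3: result = 3

The answer is 3.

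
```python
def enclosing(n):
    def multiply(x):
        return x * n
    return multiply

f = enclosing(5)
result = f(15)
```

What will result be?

Step 1: enclosing(5) returns multiply closure with n = 5.
Step 2: f(15) computes 15 * 5 = 75.
Step 3: result = 75

The answer is 75.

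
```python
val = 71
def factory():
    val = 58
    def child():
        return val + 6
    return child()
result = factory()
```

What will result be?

Step 1: factory() shadows global val with val = 58.
Step 2: child() finds val = 58 in enclosing scope, computes 58 + 6 = 64.
Step 3: result = 64

The answer is 64.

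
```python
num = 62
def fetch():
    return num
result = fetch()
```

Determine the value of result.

Step 1: num = 62 is defined in the global scope.
Step 2: fetch() looks up num. No local num exists, so Python checks the global scope via LEGB rule and finds num = 62.
Step 3: result = 62

The answer is 62.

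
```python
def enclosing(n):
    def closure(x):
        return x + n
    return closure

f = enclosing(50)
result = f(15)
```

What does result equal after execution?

Step 1: enclosing(50) creates a closure that captures n = 50.
Step 2: f(15) calls the closure with x = 15, returning 15 + 50 = 65.
Step 3: result = 65

The answer is 65.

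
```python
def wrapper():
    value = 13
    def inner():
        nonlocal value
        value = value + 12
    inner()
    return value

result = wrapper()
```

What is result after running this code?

Step 1: wrapper() sets value = 13.
Step 2: inner() uses nonlocal to modify value in wrapper's scope: value = 13 + 12 = 25.
Step 3: wrapper() returns the modified value = 25

The answer is 25.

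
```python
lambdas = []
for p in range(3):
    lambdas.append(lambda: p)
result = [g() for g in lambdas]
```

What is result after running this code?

Step 1: All 3 lambdas share the same variable p.
Step 2: After the loop, p = 2.
Step 3: Each call returns 2. result = [2, 2, 2]

The answer is [2, 2, 2].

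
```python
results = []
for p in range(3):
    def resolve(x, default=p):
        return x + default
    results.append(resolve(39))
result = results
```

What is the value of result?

Step 1: Default argument default=p is evaluated at function definition time.
Step 2: Each iteration creates resolve with default = current p value.
Step 3: resolve(39) returns 39 + default. results = [39, 40, 41]

The answer is [39, 40, 41].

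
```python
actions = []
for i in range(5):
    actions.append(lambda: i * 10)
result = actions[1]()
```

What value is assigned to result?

Step 1: All lambdas reference the same variable i (late binding).
Step 2: After the loop, i = 4. Every lambda returns i * 10.
Step 3: actions[1]() = 4 * 10 = 40

The answer is 40.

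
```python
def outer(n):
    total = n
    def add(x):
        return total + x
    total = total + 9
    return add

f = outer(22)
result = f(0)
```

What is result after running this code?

Step 1: outer(22) sets total = 22, then total = 22 + 9 = 31.
Step 2: Closures capture by reference, so add sees total = 31.
Step 3: f(0) returns 31 + 0 = 31

The answer is 31.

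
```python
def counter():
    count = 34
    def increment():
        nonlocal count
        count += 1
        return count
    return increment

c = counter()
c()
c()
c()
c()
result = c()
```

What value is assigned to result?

Step 1: counter() creates closure with count = 34.
Step 2: Each c() call increments count via nonlocal. After 5 calls: 34 + 5 = 39.
Step 3: result = 39

The answer is 39.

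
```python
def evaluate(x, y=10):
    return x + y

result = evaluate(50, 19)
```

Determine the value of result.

Step 1: evaluate(50, 19) overrides default y with 19.
Step 2: Returns 50 + 19 = 69.
Step 3: result = 69

The answer is 69.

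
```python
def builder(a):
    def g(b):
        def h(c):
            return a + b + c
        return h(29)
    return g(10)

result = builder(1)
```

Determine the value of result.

Step 1: a = 1, b = 10, c = 29 across three nested scopes.
Step 2: h() accesses all three via LEGB rule.
Step 3: result = 1 + 10 + 29 = 40

The answer is 40.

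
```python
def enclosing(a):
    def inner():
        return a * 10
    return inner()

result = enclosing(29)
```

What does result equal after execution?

Step 1: enclosing(29) binds parameter a = 29.
Step 2: inner() accesses a = 29 from enclosing scope.
Step 3: result = 29 * 10 = 290

The answer is 290.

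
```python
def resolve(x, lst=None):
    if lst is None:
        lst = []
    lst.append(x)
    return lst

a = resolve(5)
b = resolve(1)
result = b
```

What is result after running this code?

Step 1: None default with guard creates a NEW list each call.
Step 2: a = [5] (fresh list). b = [1] (another fresh list).
Step 3: result = [1] (this is the fix for mutable default)

The answer is [1].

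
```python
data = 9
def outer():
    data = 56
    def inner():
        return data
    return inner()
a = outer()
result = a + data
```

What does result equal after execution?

Step 1: outer() has local data = 56. inner() reads from enclosing.
Step 2: outer() returns 56. Global data = 9 unchanged.
Step 3: result = 56 + 9 = 65

The answer is 65.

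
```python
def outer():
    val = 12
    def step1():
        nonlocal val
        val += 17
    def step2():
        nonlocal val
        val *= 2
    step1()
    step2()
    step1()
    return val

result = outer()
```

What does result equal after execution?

Step 1: val = 12.
Step 2: step1(): val = 12 + 17 = 29.
Step 3: step2(): val = 29 * 2 = 58.
Step 4: step1(): val = 58 + 17 = 75. result = 75

The answer is 75.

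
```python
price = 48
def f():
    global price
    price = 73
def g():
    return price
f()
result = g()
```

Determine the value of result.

Step 1: price = 48.
Step 2: f() sets global price = 73.
Step 3: g() reads global price = 73. result = 73

The answer is 73.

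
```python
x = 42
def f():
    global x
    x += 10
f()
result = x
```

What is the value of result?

Step 1: x = 42 globally.
Step 2: f() modifies global x: x += 10 = 52.
Step 3: result = 52

The answer is 52.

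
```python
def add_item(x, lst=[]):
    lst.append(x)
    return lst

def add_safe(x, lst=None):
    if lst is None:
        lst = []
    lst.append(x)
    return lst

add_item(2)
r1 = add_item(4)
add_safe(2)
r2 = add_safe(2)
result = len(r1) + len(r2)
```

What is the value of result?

Step 1: add_item shares mutable default: after 2 calls, lst = [2, 4], len = 2.
Step 2: add_safe creates fresh list each time: r2 = [2], len = 1.
Step 3: result = 2 + 1 = 3

The answer is 3.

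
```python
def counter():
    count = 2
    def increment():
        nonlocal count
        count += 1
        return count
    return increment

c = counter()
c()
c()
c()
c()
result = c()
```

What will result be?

Step 1: counter() creates closure with count = 2.
Step 2: Each c() call increments count via nonlocal. After 5 calls: 2 + 5 = 7.
Step 3: result = 7

The answer is 7.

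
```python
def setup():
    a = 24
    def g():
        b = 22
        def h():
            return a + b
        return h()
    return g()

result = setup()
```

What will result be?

Step 1: setup() defines a = 24. g() defines b = 22.
Step 2: h() accesses both from enclosing scopes: a = 24, b = 22.
Step 3: result = 24 + 22 = 46

The answer is 46.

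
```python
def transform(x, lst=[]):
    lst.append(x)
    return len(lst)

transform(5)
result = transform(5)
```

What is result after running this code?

Step 1: Mutable default list persists between calls.
Step 2: First call: lst = [5], len = 1. Second call: lst = [5, 5], len = 2.
Step 3: result = 2

The answer is 2.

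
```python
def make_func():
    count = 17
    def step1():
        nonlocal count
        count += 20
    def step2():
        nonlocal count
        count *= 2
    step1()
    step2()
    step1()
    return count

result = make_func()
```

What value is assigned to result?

Step 1: count = 17.
Step 2: step1(): count = 17 + 20 = 37.
Step 3: step2(): count = 37 * 2 = 74.
Step 4: step1(): count = 74 + 20 = 94. result = 94

The answer is 94.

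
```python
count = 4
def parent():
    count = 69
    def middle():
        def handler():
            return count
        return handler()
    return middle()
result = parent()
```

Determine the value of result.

Step 1: parent() defines count = 69. middle() and handler() have no local count.
Step 2: handler() checks local (none), enclosing middle() (none), enclosing parent() and finds count = 69.
Step 3: result = 69

The answer is 69.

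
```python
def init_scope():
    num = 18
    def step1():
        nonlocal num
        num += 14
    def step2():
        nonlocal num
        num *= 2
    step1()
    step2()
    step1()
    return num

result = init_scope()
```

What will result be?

Step 1: num = 18.
Step 2: step1(): num = 18 + 14 = 32.
Step 3: step2(): num = 32 * 2 = 64.
Step 4: step1(): num = 64 + 14 = 78. result = 78

The answer is 78.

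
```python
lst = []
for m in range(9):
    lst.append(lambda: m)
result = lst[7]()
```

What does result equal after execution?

Step 1: The loop creates 9 lambdas, all referencing the same variable m.
Step 2: After the loop, m = 8 (final value).
Step 3: lst[7]() looks up m at call time and finds 8. This is the late binding gotcha. result = 8

The answer is 8.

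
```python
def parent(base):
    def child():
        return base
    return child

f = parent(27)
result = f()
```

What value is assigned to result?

Step 1: parent(27) creates closure capturing base = 27.
Step 2: f() returns the captured base = 27.
Step 3: result = 27

The answer is 27.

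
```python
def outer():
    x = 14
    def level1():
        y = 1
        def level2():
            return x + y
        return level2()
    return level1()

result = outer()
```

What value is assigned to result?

Step 1: x = 14 in outer. y = 1 in level1.
Step 2: level2() reads x = 14 and y = 1 from enclosing scopes.
Step 3: result = 14 + 1 = 15

The answer is 15.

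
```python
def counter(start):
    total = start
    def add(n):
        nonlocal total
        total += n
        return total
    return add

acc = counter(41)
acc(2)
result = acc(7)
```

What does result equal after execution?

Step 1: counter(41) creates closure with total = 41.
Step 2: First acc(2): total = 41 + 2 = 43.
Step 3: Second acc(7): total = 43 + 7 = 50. result = 50

The answer is 50.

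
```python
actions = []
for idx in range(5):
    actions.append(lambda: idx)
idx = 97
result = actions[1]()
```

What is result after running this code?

Step 1: Lambdas capture the variable idx by reference, not by value.
Step 2: After the loop, idx is reassigned to 97.
Step 3: actions[1]() looks up the current idx = 97. result = 97

The answer is 97.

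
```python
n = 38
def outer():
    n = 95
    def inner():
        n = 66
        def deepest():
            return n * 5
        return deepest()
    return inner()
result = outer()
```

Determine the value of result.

Step 1: deepest() looks up n through LEGB: not local, finds n = 66 in enclosing inner().
Step 2: Returns 66 * 5 = 330.
Step 3: result = 330

The answer is 330.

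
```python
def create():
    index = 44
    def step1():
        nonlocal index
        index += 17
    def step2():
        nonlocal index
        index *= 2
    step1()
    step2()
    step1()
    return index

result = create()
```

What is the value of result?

Step 1: index = 44.
Step 2: step1(): index = 44 + 17 = 61.
Step 3: step2(): index = 61 * 2 = 122.
Step 4: step1(): index = 122 + 17 = 139. result = 139

The answer is 139.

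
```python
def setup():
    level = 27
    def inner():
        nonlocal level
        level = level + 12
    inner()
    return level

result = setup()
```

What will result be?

Step 1: setup() sets level = 27.
Step 2: inner() uses nonlocal to modify level in setup's scope: level = 27 + 12 = 39.
Step 3: setup() returns the modified level = 39

The answer is 39.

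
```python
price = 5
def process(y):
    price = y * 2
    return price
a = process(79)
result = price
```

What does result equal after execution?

Step 1: Global price = 5.
Step 2: process(79) creates local price = 79 * 2 = 158.
Step 3: Global price unchanged because no global keyword. result = 5

The answer is 5.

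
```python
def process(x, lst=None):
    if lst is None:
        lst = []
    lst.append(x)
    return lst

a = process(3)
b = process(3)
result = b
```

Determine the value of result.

Step 1: None default with guard creates a NEW list each call.
Step 2: a = [3] (fresh list). b = [3] (another fresh list).
Step 3: result = [3] (this is the fix for mutable default)

The answer is [3].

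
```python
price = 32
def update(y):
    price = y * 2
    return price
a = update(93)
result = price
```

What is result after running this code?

Step 1: Global price = 32.
Step 2: update(93) creates local price = 93 * 2 = 186.
Step 3: Global price unchanged because no global keyword. result = 32

The answer is 32.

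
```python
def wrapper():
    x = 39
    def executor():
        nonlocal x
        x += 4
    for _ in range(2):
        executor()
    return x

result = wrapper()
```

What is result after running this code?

Step 1: x = 39.
Step 2: executor() is called 2 times in a loop, each adding 4 via nonlocal.
Step 3: x = 39 + 4 * 2 = 47

The answer is 47.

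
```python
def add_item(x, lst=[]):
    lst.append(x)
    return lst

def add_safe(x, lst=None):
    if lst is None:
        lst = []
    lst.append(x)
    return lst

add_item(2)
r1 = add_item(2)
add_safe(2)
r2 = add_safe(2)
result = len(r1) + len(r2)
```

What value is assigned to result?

Step 1: add_item shares mutable default: after 2 calls, lst = [2, 2], len = 2.
Step 2: add_safe creates fresh list each time: r2 = [2], len = 1.
Step 3: result = 2 + 1 = 3

The answer is 3.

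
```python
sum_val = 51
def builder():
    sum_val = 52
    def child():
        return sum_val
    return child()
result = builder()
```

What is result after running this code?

Step 1: sum_val = 51 globally, but builder() defines sum_val = 52 locally.
Step 2: child() looks up sum_val. Not in local scope, so checks enclosing scope (builder) and finds sum_val = 52.
Step 3: result = 52

The answer is 52.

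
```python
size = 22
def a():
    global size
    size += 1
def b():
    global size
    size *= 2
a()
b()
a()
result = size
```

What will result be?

Step 1: size = 22.
Step 2: a(): size = 22 + 1 = 23.
Step 3: b(): size = 23 * 2 = 46.
Step 4: a(): size = 46 + 1 = 47

The answer is 47.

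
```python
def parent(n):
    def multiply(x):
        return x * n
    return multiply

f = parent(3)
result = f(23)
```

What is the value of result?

Step 1: parent(3) returns multiply closure with n = 3.
Step 2: f(23) computes 23 * 3 = 69.
Step 3: result = 69

The answer is 69.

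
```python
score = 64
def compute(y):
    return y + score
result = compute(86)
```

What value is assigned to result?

Step 1: score = 64 is defined globally.
Step 2: compute(86) uses parameter y = 86 and looks up score from global scope = 64.
Step 3: result = 86 + 64 = 150

The answer is 150.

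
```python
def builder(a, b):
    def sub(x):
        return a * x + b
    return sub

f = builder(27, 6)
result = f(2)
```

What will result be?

Step 1: builder(27, 6) captures a = 27, b = 6.
Step 2: f(2) computes 27 * 2 + 6 = 60.
Step 3: result = 60

The answer is 60.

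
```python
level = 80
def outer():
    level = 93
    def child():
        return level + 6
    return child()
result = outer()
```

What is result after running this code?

Step 1: outer() shadows global level with level = 93.
Step 2: child() finds level = 93 in enclosing scope, computes 93 + 6 = 99.
Step 3: result = 99

The answer is 99.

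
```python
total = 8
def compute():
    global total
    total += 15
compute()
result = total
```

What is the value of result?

Step 1: total = 8 globally.
Step 2: compute() modifies global total: total += 15 = 23.
Step 3: result = 23

The answer is 23.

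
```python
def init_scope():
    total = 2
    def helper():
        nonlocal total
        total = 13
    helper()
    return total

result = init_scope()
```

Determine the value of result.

Step 1: init_scope() sets total = 2.
Step 2: helper() uses nonlocal to reassign total = 13.
Step 3: result = 13

The answer is 13.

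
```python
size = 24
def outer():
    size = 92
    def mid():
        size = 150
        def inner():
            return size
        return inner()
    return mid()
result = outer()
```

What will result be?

Step 1: Three levels of shadowing: global 24, outer 92, mid 150.
Step 2: inner() finds size = 150 in enclosing mid() scope.
Step 3: result = 150

The answer is 150.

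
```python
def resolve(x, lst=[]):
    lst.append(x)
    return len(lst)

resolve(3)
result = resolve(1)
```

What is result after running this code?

Step 1: Mutable default list persists between calls.
Step 2: First call: lst = [3], len = 1. Second call: lst = [3, 1], len = 2.
Step 3: result = 2

The answer is 2.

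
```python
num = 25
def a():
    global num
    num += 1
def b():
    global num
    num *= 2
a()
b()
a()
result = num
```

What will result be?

Step 1: num = 25.
Step 2: a(): num = 25 + 1 = 26.
Step 3: b(): num = 26 * 2 = 52.
Step 4: a(): num = 52 + 1 = 53

The answer is 53.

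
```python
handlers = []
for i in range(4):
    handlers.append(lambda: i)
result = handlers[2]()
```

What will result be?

Step 1: The loop creates 4 lambdas, all referencing the same variable i.
Step 2: After the loop, i = 3 (final value).
Step 3: handlers[2]() looks up i at call time and finds 3. This is the late binding gotcha. result = 3

The answer is 3.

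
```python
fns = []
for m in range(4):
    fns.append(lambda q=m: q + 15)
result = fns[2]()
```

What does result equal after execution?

Step 1: Default argument q=m captures m's value at definition time.
Step 2: fns[2] was defined when m = 2, so q defaults to 2.
Step 3: result = 2 + 15 = 17 (default arg fixes the late binding issue)

The answer is 17.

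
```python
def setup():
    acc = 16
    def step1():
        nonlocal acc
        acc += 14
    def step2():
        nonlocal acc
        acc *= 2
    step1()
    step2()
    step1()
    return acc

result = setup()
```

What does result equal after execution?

Step 1: acc = 16.
Step 2: step1(): acc = 16 + 14 = 30.
Step 3: step2(): acc = 30 * 2 = 60.
Step 4: step1(): acc = 60 + 14 = 74. result = 74

The answer is 74.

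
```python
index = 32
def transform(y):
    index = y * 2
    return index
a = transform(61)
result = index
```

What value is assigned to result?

Step 1: Global index = 32.
Step 2: transform(61) creates local index = 61 * 2 = 122.
Step 3: Global index unchanged because no global keyword. result = 32

The answer is 32.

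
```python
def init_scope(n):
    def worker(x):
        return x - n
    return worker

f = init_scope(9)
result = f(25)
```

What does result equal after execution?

Step 1: init_scope(9) creates a closure capturing n = 9.
Step 2: f(25) computes 25 - 9 = 16.
Step 3: result = 16

The answer is 16.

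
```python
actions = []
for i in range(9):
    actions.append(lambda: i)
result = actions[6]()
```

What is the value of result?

Step 1: The loop creates 9 lambdas, all referencing the same variable i.
Step 2: After the loop, i = 8 (final value).
Step 3: actions[6]() looks up i at call time and finds 8. This is the late binding gotcha. result = 8

The answer is 8.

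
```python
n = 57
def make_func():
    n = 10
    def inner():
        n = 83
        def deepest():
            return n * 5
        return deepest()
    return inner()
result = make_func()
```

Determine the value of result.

Step 1: deepest() looks up n through LEGB: not local, finds n = 83 in enclosing inner().
Step 2: Returns 83 * 5 = 415.
Step 3: result = 415

The answer is 415.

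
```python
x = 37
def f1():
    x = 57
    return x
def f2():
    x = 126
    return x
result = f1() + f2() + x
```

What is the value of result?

Step 1: Each function shadows global x with its own local.
Step 2: f1() returns 57, f2() returns 126.
Step 3: Global x = 37 is unchanged. result = 57 + 126 + 37 = 220

The answer is 220.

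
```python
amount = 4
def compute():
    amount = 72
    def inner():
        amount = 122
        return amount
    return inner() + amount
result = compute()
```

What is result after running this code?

Step 1: compute() has local amount = 72. inner() has local amount = 122.
Step 2: inner() returns its local amount = 122.
Step 3: compute() returns 122 + its own amount (72) = 194

The answer is 194.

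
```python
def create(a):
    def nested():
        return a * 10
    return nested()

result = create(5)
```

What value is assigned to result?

Step 1: create(5) binds parameter a = 5.
Step 2: nested() accesses a = 5 from enclosing scope.
Step 3: result = 5 * 10 = 50

The answer is 50.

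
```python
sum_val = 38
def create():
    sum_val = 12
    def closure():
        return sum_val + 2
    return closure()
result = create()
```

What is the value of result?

Step 1: create() shadows global sum_val with sum_val = 12.
Step 2: closure() finds sum_val = 12 in enclosing scope, computes 12 + 2 = 14.
Step 3: result = 14

The answer is 14.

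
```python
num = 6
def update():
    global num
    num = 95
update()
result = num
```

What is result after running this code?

Step 1: num = 6 globally.
Step 2: update() declares global num and sets it to 95.
Step 3: After update(), global num = 95. result = 95

The answer is 95.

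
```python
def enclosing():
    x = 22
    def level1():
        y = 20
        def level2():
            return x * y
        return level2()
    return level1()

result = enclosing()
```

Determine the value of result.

Step 1: x = 22 in enclosing. y = 20 in level1.
Step 2: level2() reads x = 22 and y = 20 from enclosing scopes.
Step 3: result = 22 * 20 = 440

The answer is 440.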